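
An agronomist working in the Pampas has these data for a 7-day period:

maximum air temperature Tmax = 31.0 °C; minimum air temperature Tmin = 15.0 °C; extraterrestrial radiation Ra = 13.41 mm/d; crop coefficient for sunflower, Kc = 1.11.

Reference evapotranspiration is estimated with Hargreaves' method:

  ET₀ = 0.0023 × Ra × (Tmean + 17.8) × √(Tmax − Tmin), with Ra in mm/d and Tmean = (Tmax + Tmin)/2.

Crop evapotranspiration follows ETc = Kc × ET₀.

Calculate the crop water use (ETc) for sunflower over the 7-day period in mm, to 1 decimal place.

Tmean = (31.0 + 15.0)/2 = 23.00 °C
ET₀ = 0.0023 × 13.41 × (23.00 + 17.8) × √16.0 = 0.0023 × 13.41 × 40.80 × 4.0000 = 5.0336 mm/d
ETc = Kc × ET₀ = 1.11 × 5.0336 = 5.5873 mm/d
Over 7 days: 5.5873 × 7 = 39.111 mm

39.1 mm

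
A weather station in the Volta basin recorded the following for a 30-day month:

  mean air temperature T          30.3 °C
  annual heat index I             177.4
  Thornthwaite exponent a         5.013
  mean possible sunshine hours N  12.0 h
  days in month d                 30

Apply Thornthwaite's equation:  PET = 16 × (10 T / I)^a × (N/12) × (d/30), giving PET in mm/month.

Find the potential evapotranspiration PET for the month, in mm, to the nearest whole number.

234 mm

10T/I = 10 × 30.3 / 177.4 = 1.7080
(10T/I)^a = 1.7080^5.013 = 14.6373
Uncorrected PET = 16 × 14.6373 = 234.197 mm
Correction = (N/12)(d/30) = (12.0/12)(30/30) = 1.0000
PET = 234.197 × 1.0000 = 234.197 mm/month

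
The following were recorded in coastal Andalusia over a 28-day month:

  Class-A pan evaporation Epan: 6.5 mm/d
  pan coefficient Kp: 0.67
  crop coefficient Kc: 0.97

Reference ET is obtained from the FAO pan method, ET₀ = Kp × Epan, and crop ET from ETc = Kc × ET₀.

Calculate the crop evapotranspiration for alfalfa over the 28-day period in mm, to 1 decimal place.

118.3 mm

ET₀ = 0.67 × 6.5 = 4.3550 mm/d
ETc = Kc × ET₀ = 0.97 × 4.3550 = 4.2244 mm/d
Over 28 days: 4.2244 × 28 = 118.283 mm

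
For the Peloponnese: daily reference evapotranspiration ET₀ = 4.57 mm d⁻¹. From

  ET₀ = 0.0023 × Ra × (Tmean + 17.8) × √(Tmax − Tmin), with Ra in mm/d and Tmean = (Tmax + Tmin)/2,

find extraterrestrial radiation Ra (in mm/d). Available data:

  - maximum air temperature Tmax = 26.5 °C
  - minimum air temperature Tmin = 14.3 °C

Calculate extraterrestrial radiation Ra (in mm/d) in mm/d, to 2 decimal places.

14.89 mm/d

Tmean = 20.40 °C; √ΔT = 3.4928
Ra = ET₀ / [0.0023 × (Tmean+17.8) × √ΔT] = 4.57 / (0.0023 × 38.20 × 3.4928) = 14.892 mm/d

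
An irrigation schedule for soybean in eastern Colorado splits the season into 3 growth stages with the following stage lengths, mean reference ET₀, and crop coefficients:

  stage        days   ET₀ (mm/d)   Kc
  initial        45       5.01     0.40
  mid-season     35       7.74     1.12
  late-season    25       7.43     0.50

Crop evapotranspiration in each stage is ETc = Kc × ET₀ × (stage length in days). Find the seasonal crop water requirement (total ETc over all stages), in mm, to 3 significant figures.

486 mm

initial: 0.40 × 5.01 × 45 = 90.18 mm
mid-season: 1.12 × 7.74 × 35 = 303.41 mm
late-season: 0.50 × 7.43 × 25 = 92.88 mm
Seasonal total = 486.47 mm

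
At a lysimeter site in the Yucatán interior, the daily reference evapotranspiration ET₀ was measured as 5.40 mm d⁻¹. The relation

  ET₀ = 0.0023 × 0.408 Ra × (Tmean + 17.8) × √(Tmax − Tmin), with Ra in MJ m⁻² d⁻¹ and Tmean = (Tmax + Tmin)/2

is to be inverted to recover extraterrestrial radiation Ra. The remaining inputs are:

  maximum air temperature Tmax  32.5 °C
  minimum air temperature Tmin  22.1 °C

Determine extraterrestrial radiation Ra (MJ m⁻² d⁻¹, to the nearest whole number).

Tmean = (32.5+22.1)/2 = 27.30 °C; ΔT = 10.4
Ra = ET₀ / [0.0023 × 0.408 × (Tmean+17.8) × √ΔT]
   = 5.40 / (0.0023 × 0.408 × 45.10 × 3.2249) = 39.565 MJ m⁻² d⁻¹

40 MJ m⁻² d⁻¹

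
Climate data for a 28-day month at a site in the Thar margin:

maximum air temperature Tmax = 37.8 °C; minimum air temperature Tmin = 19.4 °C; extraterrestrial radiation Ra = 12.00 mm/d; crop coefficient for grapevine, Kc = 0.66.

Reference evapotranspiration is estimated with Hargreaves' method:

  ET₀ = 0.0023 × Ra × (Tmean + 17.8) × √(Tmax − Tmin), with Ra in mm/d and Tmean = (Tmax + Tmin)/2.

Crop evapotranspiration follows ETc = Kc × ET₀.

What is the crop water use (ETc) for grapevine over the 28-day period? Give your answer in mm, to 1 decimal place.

Tmean = (37.8 + 19.4)/2 = 28.60 °C
ET₀ = 0.0023 × 12.00 × (28.60 + 17.8) × √18.4 = 0.0023 × 12.00 × 46.40 × 4.2895 = 5.4933 mm/d
ETc = Kc × ET₀ = 0.66 × 5.4933 = 3.6256 mm/d
Over 28 days: 3.6256 × 28 = 101.517 mm

101.5 mm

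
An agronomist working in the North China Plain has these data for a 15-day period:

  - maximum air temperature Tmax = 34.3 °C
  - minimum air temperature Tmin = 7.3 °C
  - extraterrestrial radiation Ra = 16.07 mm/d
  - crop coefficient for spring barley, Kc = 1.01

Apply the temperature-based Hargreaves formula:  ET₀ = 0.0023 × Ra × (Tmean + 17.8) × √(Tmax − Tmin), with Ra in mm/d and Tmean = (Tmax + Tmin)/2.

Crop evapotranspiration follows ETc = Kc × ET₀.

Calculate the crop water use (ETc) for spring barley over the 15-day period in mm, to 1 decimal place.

Tmean = (34.3 + 7.3)/2 = 20.80 °C
ET₀ = 0.0023 × 16.07 × (20.80 + 17.8) × √27.0 = 0.0023 × 16.07 × 38.60 × 5.1962 = 7.4134 mm/d
ETc = Kc × ET₀ = 1.01 × 7.4134 = 7.4875 mm/d
Over 15 days: 7.4875 × 15 = 112.313 mm

112.3 mm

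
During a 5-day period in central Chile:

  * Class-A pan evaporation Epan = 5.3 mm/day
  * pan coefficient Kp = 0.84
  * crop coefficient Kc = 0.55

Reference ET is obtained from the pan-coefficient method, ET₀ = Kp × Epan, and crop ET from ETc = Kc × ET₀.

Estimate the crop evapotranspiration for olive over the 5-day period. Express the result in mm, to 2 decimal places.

12.24 mm

ET₀ = 0.84 × 5.3 = 4.4520 mm/d
ETc = Kc × ET₀ = 0.55 × 4.4520 = 2.4486 mm/d
Over 5 days: 2.4486 × 5 = 12.243 mm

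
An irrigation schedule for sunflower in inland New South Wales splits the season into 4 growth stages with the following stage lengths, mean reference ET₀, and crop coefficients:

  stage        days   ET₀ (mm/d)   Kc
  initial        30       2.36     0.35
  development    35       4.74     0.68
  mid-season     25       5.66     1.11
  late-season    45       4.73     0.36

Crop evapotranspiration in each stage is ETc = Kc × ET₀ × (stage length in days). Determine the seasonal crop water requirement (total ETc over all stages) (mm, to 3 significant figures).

371 mm

initial: 0.35 × 2.36 × 30 = 24.78 mm
development: 0.68 × 4.74 × 35 = 112.81 mm
mid-season: 1.11 × 5.66 × 25 = 157.07 mm
late-season: 0.36 × 4.73 × 45 = 76.63 mm
Seasonal total = 371.29 mm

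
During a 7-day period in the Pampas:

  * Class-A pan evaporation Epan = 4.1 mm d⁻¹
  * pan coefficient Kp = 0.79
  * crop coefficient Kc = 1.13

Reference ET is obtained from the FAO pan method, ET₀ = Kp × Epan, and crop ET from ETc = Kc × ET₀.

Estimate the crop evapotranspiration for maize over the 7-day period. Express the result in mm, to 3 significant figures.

ET₀ = 0.79 × 4.1 = 3.2390 mm/d
ETc = Kc × ET₀ = 1.13 × 3.2390 = 3.6601 mm/d
Over 7 days: 3.6601 × 7 = 25.621 mm

25.6 mm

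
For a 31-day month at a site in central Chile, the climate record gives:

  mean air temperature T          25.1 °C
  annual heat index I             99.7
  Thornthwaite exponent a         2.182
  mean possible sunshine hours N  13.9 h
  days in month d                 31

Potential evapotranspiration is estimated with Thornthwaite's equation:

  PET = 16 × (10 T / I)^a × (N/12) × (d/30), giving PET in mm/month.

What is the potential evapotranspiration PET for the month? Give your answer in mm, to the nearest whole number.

144 mm

10T/I = 10 × 25.1 / 99.7 = 2.5176
(10T/I)^a = 2.5176^2.182 = 7.4981
Uncorrected PET = 16 × 7.4981 = 119.970 mm
Correction = (N/12)(d/30) = (13.9/12)(31/30) = 1.1969
PET = 119.970 × 1.1969 = 143.592 mm/month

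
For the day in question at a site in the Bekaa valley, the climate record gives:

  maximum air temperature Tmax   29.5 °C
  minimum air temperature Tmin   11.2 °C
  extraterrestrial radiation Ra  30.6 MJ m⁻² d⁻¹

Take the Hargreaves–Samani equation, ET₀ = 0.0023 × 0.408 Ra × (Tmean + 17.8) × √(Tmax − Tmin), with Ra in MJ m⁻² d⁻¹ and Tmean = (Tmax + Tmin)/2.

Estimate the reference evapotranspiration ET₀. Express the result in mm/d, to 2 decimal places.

4.69 mm/d

Tmean = (29.5 + 11.2)/2 = 20.35 °C
0.408 Ra = 0.408 × 30.6 = 12.4848 mm/d equivalent
ET₀ = 0.0023 × 12.4848 × (20.35 + 17.8) × √18.3 = 0.0023 × 12.4848 × 38.15 × 4.2778 = 4.6862 mm/d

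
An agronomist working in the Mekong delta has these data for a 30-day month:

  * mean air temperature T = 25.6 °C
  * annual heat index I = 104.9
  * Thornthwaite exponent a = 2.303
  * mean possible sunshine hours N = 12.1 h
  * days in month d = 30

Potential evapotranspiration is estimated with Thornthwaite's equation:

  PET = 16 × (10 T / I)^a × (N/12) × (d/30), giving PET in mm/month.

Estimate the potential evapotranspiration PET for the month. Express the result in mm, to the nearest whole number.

10T/I = 10 × 25.6 / 104.9 = 2.4404
(10T/I)^a = 2.4404^2.303 = 7.8041
Uncorrected PET = 16 × 7.8041 = 124.866 mm
Correction = (N/12)(d/30) = (12.1/12)(30/30) = 1.0083
PET = 124.866 × 1.0083 = 125.902 mm/month

126 mm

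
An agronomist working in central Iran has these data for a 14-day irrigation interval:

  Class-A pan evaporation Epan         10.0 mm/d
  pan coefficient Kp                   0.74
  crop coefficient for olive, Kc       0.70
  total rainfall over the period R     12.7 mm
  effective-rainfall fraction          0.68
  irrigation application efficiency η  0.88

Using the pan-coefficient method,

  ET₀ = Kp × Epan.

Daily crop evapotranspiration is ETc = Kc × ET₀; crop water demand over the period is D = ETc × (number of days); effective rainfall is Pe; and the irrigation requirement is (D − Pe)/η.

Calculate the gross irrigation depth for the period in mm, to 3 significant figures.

72.6 mm

ET₀ = 0.74 × 10.0 = 7.4000 mm/d
ETc = Kc × ET₀ = 0.70 × 7.4000 = 5.1800 mm/d
Crop demand D = ETc × 14 d = 5.1800 × 14 = 72.520 mm
Pe = 0.68 × 12.7 = 8.636 mm
D − Pe = 72.520 − 8.636 = 63.884 mm
Gross irrigation = 63.884 / 0.88 = 72.595 mm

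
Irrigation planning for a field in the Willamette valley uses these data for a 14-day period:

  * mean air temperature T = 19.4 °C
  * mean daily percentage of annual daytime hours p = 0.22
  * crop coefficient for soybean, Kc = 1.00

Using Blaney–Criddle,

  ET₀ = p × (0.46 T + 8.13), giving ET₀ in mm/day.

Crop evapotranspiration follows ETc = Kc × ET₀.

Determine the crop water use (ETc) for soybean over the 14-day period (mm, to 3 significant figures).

52.5 mm

ET₀ = 0.22 × (0.46 × 19.4 + 8.13) = 0.22 × 17.054 = 3.7519 mm/d
ETc = Kc × ET₀ = 1.00 × 3.7519 = 3.7519 mm/d
Over 14 days: 3.7519 × 14 = 52.527 mm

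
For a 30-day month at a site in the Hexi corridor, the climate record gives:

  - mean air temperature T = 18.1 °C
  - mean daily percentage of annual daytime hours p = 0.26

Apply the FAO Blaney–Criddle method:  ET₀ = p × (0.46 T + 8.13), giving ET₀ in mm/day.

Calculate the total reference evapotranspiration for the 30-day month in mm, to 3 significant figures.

128 mm

ET₀ = 0.26 × (0.46 × 18.1 + 8.13) = 0.26 × 16.456 = 4.2786 mm/d
Monthly total = 4.2786 × 30 = 128.358 mm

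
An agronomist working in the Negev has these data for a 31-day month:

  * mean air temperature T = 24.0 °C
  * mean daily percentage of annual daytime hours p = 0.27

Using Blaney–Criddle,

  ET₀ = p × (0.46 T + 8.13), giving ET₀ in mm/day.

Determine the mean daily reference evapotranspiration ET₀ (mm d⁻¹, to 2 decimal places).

ET₀ = 0.27 × (0.46 × 24.0 + 8.13) = 0.27 × 19.170 = 5.1759 mm/d

5.18 mm d⁻¹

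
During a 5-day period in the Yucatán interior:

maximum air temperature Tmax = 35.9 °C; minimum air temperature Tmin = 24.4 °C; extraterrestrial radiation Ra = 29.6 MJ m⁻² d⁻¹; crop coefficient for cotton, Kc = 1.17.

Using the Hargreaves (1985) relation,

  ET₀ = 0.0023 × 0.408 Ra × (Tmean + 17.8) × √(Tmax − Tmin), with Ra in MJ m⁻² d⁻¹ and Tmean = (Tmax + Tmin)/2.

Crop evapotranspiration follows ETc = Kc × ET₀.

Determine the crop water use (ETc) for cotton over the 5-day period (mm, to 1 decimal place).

26.4 mm

Tmean = (35.9 + 24.4)/2 = 30.15 °C
0.408 Ra = 0.408 × 29.6 = 12.0768 mm/d equivalent
ET₀ = 0.0023 × 12.0768 × (30.15 + 17.8) × √11.5 = 0.0023 × 12.0768 × 47.95 × 3.3912 = 4.5167 mm/d
ETc = Kc × ET₀ = 1.17 × 4.5167 = 5.2845 mm/d
Over 5 days: 5.2845 × 5 = 26.423 mm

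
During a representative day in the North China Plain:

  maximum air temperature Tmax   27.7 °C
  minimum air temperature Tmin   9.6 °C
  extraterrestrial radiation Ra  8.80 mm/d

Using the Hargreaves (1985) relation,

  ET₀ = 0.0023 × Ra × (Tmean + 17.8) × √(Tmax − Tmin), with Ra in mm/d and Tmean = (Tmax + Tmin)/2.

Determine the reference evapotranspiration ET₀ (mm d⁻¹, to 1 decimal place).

3.1 mm d⁻¹

Tmean = (27.7 + 9.6)/2 = 18.65 °C
ET₀ = 0.0023 × 8.80 × (18.65 + 17.8) × √18.1 = 0.0023 × 8.80 × 36.45 × 4.2544 = 3.1387 mm/d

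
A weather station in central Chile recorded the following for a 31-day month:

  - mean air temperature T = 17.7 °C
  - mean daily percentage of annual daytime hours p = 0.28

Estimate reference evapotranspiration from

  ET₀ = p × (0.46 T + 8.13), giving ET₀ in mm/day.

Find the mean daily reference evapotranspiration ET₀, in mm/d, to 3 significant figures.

ET₀ = 0.28 × (0.46 × 17.7 + 8.13) = 0.28 × 16.272 = 4.5562 mm/d

4.56 mm/d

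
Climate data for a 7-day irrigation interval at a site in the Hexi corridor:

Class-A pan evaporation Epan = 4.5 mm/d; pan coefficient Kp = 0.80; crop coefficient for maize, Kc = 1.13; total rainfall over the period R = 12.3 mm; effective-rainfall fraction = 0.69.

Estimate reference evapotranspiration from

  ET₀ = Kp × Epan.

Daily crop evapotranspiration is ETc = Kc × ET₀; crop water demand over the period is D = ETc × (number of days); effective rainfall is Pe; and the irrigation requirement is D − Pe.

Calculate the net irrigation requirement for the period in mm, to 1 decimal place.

ET₀ = 0.80 × 4.5 = 3.6000 mm/d
ETc = Kc × ET₀ = 1.13 × 3.6000 = 4.0680 mm/d
Crop demand D = ETc × 7 d = 4.0680 × 7 = 28.476 mm
Pe = 0.69 × 12.3 = 8.487 mm
D − Pe = 28.476 − 8.487 = 19.989 mm

20.0 mm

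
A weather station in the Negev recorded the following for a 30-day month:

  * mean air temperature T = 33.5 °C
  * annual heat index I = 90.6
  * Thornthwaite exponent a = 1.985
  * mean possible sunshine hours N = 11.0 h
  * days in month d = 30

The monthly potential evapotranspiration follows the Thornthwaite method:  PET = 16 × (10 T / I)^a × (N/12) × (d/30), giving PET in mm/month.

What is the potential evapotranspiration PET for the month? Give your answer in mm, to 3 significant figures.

197 mm

10T/I = 10 × 33.5 / 90.6 = 3.6976
(10T/I)^a = 3.6976^1.985 = 13.4067
Uncorrected PET = 16 × 13.4067 = 214.507 mm
Correction = (N/12)(d/30) = (11.0/12)(30/30) = 0.9167
PET = 214.507 × 0.9167 = 196.639 mm/month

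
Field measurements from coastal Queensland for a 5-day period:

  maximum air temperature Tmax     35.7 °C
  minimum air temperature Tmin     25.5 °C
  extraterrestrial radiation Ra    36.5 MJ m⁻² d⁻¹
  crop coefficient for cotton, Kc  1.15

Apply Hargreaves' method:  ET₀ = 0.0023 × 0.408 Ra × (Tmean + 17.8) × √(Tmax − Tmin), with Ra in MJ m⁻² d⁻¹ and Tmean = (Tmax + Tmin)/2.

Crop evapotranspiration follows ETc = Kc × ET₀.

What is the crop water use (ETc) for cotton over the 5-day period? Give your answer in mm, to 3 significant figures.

Tmean = (35.7 + 25.5)/2 = 30.60 °C
0.408 Ra = 0.408 × 36.5 = 14.8920 mm/d equivalent
ET₀ = 0.0023 × 14.8920 × (30.60 + 17.8) × √10.2 = 0.0023 × 14.8920 × 48.40 × 3.1937 = 5.2944 mm/d
ETc = Kc × ET₀ = 1.15 × 5.2944 = 6.0886 mm/d
Over 5 days: 6.0886 × 5 = 30.443 mm

30.4 mm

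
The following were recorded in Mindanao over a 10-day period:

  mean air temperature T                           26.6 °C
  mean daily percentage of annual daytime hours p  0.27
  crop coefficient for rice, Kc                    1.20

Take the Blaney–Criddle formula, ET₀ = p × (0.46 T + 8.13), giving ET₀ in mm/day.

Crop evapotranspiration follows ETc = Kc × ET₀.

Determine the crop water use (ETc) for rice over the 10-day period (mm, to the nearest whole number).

ET₀ = 0.27 × (0.46 × 26.6 + 8.13) = 0.27 × 20.366 = 5.4988 mm/d
ETc = Kc × ET₀ = 1.20 × 5.4988 = 6.5986 mm/d
Over 10 days: 6.5986 × 10 = 65.986 mm

66 mm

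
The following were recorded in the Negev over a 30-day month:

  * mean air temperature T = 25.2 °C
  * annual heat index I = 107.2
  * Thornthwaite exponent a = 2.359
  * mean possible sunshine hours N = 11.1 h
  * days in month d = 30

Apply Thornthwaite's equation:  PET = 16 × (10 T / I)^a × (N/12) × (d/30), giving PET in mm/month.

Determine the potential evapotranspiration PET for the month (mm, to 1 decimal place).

111.2 mm

10T/I = 10 × 25.2 / 107.2 = 2.3507
(10T/I)^a = 2.3507^2.359 = 7.5102
Uncorrected PET = 16 × 7.5102 = 120.163 mm
Correction = (N/12)(d/30) = (11.1/12)(30/30) = 0.9250
PET = 120.163 × 0.9250 = 111.151 mm/month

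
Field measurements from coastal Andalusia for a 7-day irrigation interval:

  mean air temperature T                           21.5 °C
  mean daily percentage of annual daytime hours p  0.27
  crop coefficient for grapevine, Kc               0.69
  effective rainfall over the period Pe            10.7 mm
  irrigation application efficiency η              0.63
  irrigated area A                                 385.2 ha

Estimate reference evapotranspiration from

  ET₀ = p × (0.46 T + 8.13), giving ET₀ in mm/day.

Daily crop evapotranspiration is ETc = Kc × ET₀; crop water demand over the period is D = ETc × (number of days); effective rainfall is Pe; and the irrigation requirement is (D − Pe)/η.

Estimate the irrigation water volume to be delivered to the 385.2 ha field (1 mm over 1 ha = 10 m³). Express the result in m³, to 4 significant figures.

78260 m³

ET₀ = 0.27 × (0.46 × 21.5 + 8.13) = 0.27 × 18.020 = 4.8654 mm/d
ETc = Kc × ET₀ = 0.69 × 4.8654 = 3.3571 mm/d
Crop demand D = ETc × 7 d = 3.3571 × 7 = 23.500 mm
D − Pe = 23.500 − 10.7 = 12.800 mm
Gross irrigation = 12.800 / 0.63 = 20.317 mm
Volume = 20.317 mm × 385.2 ha × 10 = 78261.1 m³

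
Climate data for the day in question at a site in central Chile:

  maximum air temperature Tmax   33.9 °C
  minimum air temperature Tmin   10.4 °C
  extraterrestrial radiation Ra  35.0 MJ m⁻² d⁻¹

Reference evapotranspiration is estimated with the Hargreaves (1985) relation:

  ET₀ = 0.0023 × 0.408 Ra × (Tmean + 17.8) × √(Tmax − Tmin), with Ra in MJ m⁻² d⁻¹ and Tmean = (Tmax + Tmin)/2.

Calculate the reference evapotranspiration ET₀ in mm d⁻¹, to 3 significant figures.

Tmean = (33.9 + 10.4)/2 = 22.15 °C
0.408 Ra = 0.408 × 35.0 = 14.2800 mm/d equivalent
ET₀ = 0.0023 × 14.2800 × (22.15 + 17.8) × √23.5 = 0.0023 × 14.2800 × 39.95 × 4.8477 = 6.3608 mm/d

6.36 mm d⁻¹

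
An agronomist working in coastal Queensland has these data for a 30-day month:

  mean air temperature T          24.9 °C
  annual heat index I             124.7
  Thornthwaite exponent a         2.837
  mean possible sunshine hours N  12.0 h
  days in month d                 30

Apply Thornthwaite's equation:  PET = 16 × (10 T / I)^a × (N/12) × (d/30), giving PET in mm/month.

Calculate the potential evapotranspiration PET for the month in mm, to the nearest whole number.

10T/I = 10 × 24.9 / 124.7 = 1.9968
(10T/I)^a = 1.9968^2.837 = 7.1129
Uncorrected PET = 16 × 7.1129 = 113.806 mm
Correction = (N/12)(d/30) = (12.0/12)(30/30) = 1.0000
PET = 113.806 × 1.0000 = 113.806 mm/month

114 mm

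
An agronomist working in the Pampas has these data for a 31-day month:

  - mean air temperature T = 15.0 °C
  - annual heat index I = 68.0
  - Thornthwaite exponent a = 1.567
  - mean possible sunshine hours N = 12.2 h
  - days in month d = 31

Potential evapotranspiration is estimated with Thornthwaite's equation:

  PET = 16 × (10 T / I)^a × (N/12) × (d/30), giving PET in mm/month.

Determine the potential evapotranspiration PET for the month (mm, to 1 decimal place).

10T/I = 10 × 15.0 / 68.0 = 2.2059
(10T/I)^a = 2.2059^1.567 = 3.4546
Uncorrected PET = 16 × 3.4546 = 55.274 mm
Correction = (N/12)(d/30) = (12.2/12)(31/30) = 1.0506
PET = 55.274 × 1.0506 = 58.071 mm/month

58.1 mm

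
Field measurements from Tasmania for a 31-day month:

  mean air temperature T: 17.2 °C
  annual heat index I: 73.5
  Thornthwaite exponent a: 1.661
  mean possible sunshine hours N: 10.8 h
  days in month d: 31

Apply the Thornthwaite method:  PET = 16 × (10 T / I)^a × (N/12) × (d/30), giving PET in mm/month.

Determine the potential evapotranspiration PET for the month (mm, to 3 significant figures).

10T/I = 10 × 17.2 / 73.5 = 2.3401
(10T/I)^a = 2.3401^1.661 = 4.1049
Uncorrected PET = 16 × 4.1049 = 65.678 mm
Correction = (N/12)(d/30) = (10.8/12)(31/30) = 0.9300
PET = 65.678 × 0.9300 = 61.081 mm/month

61.1 mm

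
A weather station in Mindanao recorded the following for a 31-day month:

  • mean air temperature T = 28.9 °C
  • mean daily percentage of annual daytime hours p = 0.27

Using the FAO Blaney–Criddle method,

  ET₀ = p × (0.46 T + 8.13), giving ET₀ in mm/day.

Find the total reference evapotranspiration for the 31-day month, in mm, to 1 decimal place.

179.3 mm

ET₀ = 0.27 × (0.46 × 28.9 + 8.13) = 0.27 × 21.424 = 5.7845 mm/d
Monthly total = 5.7845 × 31 = 179.320 mm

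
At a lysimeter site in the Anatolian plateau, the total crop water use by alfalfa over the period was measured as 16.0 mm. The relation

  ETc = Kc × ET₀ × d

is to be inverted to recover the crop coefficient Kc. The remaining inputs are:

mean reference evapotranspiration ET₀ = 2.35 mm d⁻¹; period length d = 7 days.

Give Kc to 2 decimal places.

ETc = Kc × ET₀ × d  ⇒  Kc = ETc / (ET₀ × d)
Kc = 16.0 / (2.35 × 7) = 16.0 / 16.45 = 0.9726

0.97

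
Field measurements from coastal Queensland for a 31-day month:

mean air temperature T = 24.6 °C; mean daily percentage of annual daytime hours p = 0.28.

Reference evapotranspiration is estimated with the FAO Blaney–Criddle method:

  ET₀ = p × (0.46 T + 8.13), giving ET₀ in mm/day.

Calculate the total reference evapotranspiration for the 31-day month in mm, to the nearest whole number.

ET₀ = 0.28 × (0.46 × 24.6 + 8.13) = 0.28 × 19.446 = 5.4449 mm/d
Monthly total = 5.4449 × 31 = 168.792 mm

169 mm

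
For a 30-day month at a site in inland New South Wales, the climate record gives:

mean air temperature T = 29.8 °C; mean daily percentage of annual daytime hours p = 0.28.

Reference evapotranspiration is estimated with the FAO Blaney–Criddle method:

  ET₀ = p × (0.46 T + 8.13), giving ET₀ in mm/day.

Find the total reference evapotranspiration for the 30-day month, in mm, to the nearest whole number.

ET₀ = 0.28 × (0.46 × 29.8 + 8.13) = 0.28 × 21.838 = 6.1146 mm/d
Monthly total = 6.1146 × 30 = 183.438 mm

183 mm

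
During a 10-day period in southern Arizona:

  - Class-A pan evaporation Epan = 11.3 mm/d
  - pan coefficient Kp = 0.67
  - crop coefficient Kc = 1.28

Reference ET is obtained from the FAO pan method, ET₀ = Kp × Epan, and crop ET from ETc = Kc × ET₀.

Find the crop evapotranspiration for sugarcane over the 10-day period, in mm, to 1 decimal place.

96.9 mm

ET₀ = 0.67 × 11.3 = 7.5710 mm/d
ETc = Kc × ET₀ = 1.28 × 7.5710 = 9.6909 mm/d
Over 10 days: 9.6909 × 10 = 96.909 mm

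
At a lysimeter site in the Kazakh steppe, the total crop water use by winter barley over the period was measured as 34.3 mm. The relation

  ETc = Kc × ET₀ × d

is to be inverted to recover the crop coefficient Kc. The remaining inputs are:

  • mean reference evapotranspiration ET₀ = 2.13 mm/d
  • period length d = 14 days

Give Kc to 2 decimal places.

ETc = Kc × ET₀ × d  ⇒  Kc = ETc / (ET₀ × d)
Kc = 34.3 / (2.13 × 14) = 34.3 / 29.82 = 1.1502

1.15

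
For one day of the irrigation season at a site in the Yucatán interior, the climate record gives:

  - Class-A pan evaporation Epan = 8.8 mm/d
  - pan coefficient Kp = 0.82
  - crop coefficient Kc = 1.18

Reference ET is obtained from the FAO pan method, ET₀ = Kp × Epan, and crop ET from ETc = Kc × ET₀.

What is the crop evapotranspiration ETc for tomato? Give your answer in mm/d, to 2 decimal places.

8.51 mm/d

ET₀ = 0.82 × 8.8 = 7.2160 mm/d
ETc = Kc × ET₀ = 1.18 × 7.2160 = 8.5149 mm/d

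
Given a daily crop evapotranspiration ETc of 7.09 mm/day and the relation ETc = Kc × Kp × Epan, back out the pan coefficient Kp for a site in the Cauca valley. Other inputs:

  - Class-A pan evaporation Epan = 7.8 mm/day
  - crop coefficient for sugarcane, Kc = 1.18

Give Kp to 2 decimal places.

0.77

ETc = Kc × Kp × Epan  ⇒  Kp = ETc / (Kc × Epan)
Kp = 7.09 / (1.18 × 7.8) = 7.09 / 9.204 = 0.7703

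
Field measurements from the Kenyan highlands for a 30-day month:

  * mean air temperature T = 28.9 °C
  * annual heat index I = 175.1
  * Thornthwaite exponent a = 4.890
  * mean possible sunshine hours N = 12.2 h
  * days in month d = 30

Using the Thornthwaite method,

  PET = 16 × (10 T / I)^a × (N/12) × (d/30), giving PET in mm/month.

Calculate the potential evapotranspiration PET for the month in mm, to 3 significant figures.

189 mm

10T/I = 10 × 28.9 / 175.1 = 1.6505
(10T/I)^a = 1.6505^4.890 = 11.5915
Uncorrected PET = 16 × 11.5915 = 185.464 mm
Correction = (N/12)(d/30) = (12.2/12)(30/30) = 1.0167
PET = 185.464 × 1.0167 = 188.561 mm/month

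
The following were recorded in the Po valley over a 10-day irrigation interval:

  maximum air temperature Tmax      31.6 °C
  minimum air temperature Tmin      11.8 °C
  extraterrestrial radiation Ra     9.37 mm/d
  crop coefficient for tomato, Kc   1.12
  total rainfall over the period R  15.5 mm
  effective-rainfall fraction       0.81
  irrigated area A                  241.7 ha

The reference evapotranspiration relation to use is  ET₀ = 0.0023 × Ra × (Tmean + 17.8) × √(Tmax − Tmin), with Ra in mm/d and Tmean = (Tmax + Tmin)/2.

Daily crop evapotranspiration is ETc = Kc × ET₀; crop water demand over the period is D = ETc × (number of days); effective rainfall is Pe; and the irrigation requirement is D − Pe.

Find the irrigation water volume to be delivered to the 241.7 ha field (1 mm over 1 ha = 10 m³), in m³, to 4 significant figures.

Tmean = (31.6 + 11.8)/2 = 21.70 °C
ET₀ = 0.0023 × 9.37 × (21.70 + 17.8) × √19.8 = 0.0023 × 9.37 × 39.50 × 4.4497 = 3.7879 mm/d
ETc = Kc × ET₀ = 1.12 × 3.7879 = 4.2424 mm/d
Crop demand D = ETc × 10 d = 4.2424 × 10 = 42.424 mm
Pe = 0.81 × 15.5 = 12.555 mm
D − Pe = 42.424 − 12.555 = 29.869 mm
Volume = 29.869 mm × 241.7 ha × 10 = 72193.4 m³

72190 m³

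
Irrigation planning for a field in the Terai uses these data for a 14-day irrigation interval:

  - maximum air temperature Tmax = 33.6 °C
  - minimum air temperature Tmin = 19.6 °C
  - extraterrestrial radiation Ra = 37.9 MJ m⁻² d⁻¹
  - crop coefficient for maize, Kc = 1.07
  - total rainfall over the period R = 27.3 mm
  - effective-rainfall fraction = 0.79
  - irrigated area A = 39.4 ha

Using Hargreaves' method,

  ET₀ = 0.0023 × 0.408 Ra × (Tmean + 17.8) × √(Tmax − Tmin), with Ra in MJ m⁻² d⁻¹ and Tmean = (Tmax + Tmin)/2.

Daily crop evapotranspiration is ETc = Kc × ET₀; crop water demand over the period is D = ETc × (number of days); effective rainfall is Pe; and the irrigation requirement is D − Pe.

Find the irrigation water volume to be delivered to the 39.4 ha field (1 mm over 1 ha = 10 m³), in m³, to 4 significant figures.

Tmean = (33.6 + 19.6)/2 = 26.60 °C
0.408 Ra = 0.408 × 37.9 = 15.4632 mm/d equivalent
ET₀ = 0.0023 × 15.4632 × (26.60 + 17.8) × √14.0 = 0.0023 × 15.4632 × 44.40 × 3.7417 = 5.9085 mm/d
ETc = Kc × ET₀ = 1.07 × 5.9085 = 6.3221 mm/d
Crop demand D = ETc × 14 d = 6.3221 × 14 = 88.509 mm
Pe = 0.79 × 27.3 = 21.567 mm
D − Pe = 88.509 − 21.567 = 66.942 mm
Volume = 66.942 mm × 39.4 ha × 10 = 26375.1 m³

26380 m³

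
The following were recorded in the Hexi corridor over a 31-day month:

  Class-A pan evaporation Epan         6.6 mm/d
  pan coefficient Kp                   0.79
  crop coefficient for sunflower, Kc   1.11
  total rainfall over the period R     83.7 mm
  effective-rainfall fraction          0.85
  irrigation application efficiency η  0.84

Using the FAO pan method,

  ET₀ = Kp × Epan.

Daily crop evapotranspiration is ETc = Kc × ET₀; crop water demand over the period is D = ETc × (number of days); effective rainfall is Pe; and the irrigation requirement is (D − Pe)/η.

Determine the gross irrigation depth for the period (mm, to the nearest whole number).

129 mm

ET₀ = 0.79 × 6.6 = 5.2140 mm/d
ETc = Kc × ET₀ = 1.11 × 5.2140 = 5.7875 mm/d
Crop demand D = ETc × 31 d = 5.7875 × 31 = 179.413 mm
Pe = 0.85 × 83.7 = 71.145 mm
D − Pe = 179.413 − 71.145 = 108.268 mm
Gross irrigation = 108.268 / 0.84 = 128.890 mm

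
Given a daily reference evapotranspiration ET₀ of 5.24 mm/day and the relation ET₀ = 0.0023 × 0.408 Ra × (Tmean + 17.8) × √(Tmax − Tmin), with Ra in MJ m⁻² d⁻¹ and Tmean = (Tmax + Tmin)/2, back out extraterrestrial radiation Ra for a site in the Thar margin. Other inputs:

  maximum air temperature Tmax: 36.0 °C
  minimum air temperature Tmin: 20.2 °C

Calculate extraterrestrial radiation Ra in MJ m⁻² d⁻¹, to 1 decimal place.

30.6 MJ m⁻² d⁻¹

Tmean = (36.0+20.2)/2 = 28.10 °C; ΔT = 15.8
Ra = ET₀ / [0.0023 × 0.408 × (Tmean+17.8) × √ΔT]
   = 5.24 / (0.0023 × 0.408 × 45.90 × 3.9749) = 30.606 MJ m⁻² d⁻¹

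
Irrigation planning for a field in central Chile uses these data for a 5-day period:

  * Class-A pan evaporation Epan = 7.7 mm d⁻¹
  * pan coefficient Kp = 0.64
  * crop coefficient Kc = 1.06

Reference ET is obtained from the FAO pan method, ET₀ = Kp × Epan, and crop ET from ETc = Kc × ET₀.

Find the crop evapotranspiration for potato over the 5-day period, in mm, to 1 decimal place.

ET₀ = 0.64 × 7.7 = 4.9280 mm/d
ETc = Kc × ET₀ = 1.06 × 4.9280 = 5.2237 mm/d
Over 5 days: 5.2237 × 5 = 26.119 mm

26.1 mm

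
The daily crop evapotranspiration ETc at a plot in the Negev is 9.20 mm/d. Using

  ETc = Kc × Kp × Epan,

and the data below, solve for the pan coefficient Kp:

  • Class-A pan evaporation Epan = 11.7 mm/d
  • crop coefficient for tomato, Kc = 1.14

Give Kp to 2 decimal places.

0.69

ETc = Kc × Kp × Epan  ⇒  Kp = ETc / (Kc × Epan)
Kp = 9.20 / (1.14 × 11.7) = 9.20 / 13.338 = 0.6898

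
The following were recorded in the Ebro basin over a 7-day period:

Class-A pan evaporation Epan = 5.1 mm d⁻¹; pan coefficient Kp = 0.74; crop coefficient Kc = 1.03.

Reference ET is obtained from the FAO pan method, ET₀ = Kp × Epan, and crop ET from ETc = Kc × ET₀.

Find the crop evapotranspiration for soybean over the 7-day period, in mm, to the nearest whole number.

27 mm

ET₀ = 0.74 × 5.1 = 3.7740 mm/d
ETc = Kc × ET₀ = 1.03 × 3.7740 = 3.8872 mm/d
Over 7 days: 3.8872 × 7 = 27.210 mm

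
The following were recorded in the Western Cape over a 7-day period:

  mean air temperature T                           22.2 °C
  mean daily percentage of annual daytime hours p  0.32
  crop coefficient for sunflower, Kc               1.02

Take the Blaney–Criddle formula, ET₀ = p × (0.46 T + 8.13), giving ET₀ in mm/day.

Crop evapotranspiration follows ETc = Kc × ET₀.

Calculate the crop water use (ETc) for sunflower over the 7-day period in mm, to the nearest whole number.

42 mm

ET₀ = 0.32 × (0.46 × 22.2 + 8.13) = 0.32 × 18.342 = 5.8694 mm/d
ETc = Kc × ET₀ = 1.02 × 5.8694 = 5.9868 mm/d
Over 7 days: 5.9868 × 7 = 41.908 mm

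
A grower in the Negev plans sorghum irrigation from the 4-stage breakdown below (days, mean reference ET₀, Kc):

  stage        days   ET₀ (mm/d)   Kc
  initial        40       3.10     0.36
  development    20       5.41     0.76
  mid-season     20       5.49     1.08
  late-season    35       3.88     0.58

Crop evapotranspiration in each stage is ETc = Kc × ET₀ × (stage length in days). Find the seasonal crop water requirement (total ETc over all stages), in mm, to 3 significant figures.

initial: 0.36 × 3.10 × 40 = 44.64 mm
development: 0.76 × 5.41 × 20 = 82.23 mm
mid-season: 1.08 × 5.49 × 20 = 118.58 mm
late-season: 0.58 × 3.88 × 35 = 78.76 mm
Seasonal total = 324.21 mm

324 mm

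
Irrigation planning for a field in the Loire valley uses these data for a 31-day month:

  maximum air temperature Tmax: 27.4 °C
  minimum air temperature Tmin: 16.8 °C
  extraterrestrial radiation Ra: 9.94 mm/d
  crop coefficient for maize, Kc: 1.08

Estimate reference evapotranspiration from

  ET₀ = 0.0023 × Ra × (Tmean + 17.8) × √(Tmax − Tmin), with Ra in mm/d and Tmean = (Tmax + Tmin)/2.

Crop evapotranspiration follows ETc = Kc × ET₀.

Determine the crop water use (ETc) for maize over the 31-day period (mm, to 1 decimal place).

Tmean = (27.4 + 16.8)/2 = 22.10 °C
ET₀ = 0.0023 × 9.94 × (22.10 + 17.8) × √10.6 = 0.0023 × 9.94 × 39.90 × 3.2558 = 2.9699 mm/d
ETc = Kc × ET₀ = 1.08 × 2.9699 = 3.2075 mm/d
Over 31 days: 3.2075 × 31 = 99.433 mm

99.4 mm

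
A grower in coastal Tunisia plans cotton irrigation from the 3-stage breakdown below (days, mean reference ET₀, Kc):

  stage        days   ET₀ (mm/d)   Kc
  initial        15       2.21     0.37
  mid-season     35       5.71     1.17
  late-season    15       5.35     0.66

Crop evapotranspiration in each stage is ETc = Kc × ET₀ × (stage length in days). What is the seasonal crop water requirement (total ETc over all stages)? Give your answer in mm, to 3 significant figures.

299 mm

initial: 0.37 × 2.21 × 15 = 12.27 mm
mid-season: 1.17 × 5.71 × 35 = 233.82 mm
late-season: 0.66 × 5.35 × 15 = 52.97 mm
Seasonal total = 299.06 mm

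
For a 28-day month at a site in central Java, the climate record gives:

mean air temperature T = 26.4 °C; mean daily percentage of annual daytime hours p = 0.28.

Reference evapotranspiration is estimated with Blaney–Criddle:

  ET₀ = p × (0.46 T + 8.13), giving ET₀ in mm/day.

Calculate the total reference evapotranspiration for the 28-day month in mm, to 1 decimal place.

ET₀ = 0.28 × (0.46 × 26.4 + 8.13) = 0.28 × 20.274 = 5.6767 mm/d
Monthly total = 5.6767 × 28 = 158.948 mm

158.9 mm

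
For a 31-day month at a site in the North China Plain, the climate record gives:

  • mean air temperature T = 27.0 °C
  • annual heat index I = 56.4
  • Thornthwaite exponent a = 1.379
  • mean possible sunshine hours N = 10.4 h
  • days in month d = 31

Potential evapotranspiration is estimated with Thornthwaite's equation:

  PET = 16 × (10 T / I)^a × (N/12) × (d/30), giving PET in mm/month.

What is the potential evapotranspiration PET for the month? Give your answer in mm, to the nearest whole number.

10T/I = 10 × 27.0 / 56.4 = 4.7872
(10T/I)^a = 4.7872^1.379 = 8.6663
Uncorrected PET = 16 × 8.6663 = 138.661 mm
Correction = (N/12)(d/30) = (10.4/12)(31/30) = 0.8956
PET = 138.661 × 0.8956 = 124.185 mm/month

124 mm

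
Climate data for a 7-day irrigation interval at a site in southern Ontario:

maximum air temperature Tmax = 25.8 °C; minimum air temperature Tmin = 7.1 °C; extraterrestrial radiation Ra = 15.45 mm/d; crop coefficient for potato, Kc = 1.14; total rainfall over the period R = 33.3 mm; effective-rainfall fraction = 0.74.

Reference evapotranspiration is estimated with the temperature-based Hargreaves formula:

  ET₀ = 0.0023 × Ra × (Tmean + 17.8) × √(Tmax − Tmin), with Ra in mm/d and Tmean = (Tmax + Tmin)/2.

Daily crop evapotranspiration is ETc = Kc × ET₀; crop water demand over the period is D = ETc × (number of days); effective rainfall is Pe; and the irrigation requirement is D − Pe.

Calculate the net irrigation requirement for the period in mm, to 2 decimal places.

17.36 mm

Tmean = (25.8 + 7.1)/2 = 16.45 °C
ET₀ = 0.0023 × 15.45 × (16.45 + 17.8) × √18.7 = 0.0023 × 15.45 × 34.25 × 4.3243 = 5.2630 mm/d
ETc = Kc × ET₀ = 1.14 × 5.2630 = 5.9998 mm/d
Crop demand D = ETc × 7 d = 5.9998 × 7 = 41.999 mm
Pe = 0.74 × 33.3 = 24.642 mm
D − Pe = 41.999 − 24.642 = 17.357 mm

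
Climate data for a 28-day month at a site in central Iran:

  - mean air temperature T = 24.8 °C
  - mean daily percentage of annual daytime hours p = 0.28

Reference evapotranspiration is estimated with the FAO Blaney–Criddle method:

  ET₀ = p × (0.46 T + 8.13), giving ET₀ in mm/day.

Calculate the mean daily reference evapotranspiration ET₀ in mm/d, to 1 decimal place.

ET₀ = 0.28 × (0.46 × 24.8 + 8.13) = 0.28 × 19.538 = 5.4706 mm/d

5.5 mm/d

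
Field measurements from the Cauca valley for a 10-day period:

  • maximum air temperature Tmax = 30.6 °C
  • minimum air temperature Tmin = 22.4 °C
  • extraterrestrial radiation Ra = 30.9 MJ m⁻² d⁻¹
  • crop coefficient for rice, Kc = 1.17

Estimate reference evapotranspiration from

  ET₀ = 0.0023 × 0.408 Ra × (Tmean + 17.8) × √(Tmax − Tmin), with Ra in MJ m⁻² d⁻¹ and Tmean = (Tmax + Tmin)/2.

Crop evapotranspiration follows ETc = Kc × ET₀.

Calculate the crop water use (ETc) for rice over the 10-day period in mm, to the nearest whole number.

43 mm

Tmean = (30.6 + 22.4)/2 = 26.50 °C
0.408 Ra = 0.408 × 30.9 = 12.6072 mm/d equivalent
ET₀ = 0.0023 × 12.6072 × (26.50 + 17.8) × √8.2 = 0.0023 × 12.6072 × 44.30 × 2.8636 = 3.6784 mm/d
ETc = Kc × ET₀ = 1.17 × 3.6784 = 4.3037 mm/d
Over 10 days: 4.3037 × 10 = 43.037 mm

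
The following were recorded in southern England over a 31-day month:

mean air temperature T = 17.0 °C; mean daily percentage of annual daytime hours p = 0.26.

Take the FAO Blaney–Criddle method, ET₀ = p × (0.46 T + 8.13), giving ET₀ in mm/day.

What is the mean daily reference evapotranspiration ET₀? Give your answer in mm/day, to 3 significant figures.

4.15 mm/day

ET₀ = 0.26 × (0.46 × 17.0 + 8.13) = 0.26 × 15.950 = 4.1470 mm/d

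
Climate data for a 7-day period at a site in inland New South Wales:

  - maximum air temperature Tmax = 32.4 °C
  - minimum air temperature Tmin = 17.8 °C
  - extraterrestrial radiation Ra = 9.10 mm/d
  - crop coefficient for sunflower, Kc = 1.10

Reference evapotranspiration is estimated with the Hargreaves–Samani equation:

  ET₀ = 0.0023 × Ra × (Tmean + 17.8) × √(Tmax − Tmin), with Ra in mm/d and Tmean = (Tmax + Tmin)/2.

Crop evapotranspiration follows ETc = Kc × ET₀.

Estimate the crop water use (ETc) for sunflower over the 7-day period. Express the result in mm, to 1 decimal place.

Tmean = (32.4 + 17.8)/2 = 25.10 °C
ET₀ = 0.0023 × 9.10 × (25.10 + 17.8) × √14.6 = 0.0023 × 9.10 × 42.90 × 3.8210 = 3.4309 mm/d
ETc = Kc × ET₀ = 1.10 × 3.4309 = 3.7740 mm/d
Over 7 days: 3.7740 × 7 = 26.418 mm

26.4 mm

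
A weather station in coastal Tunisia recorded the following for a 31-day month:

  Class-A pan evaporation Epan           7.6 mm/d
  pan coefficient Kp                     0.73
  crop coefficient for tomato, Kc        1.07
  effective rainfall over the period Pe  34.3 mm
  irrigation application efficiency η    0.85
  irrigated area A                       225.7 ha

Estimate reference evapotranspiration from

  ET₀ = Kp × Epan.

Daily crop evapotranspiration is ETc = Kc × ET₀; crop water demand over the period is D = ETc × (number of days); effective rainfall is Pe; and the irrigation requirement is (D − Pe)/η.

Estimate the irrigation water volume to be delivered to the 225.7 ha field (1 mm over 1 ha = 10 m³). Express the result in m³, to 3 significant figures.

ET₀ = 0.73 × 7.6 = 5.5480 mm/d
ETc = Kc × ET₀ = 1.07 × 5.5480 = 5.9364 mm/d
Crop demand D = ETc × 31 d = 5.9364 × 31 = 184.028 mm
D − Pe = 184.028 − 34.3 = 149.728 mm
Gross irrigation = 149.728 / 0.85 = 176.151 mm
Volume = 176.151 mm × 225.7 ha × 10 = 397572.8 m³

398000 m³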